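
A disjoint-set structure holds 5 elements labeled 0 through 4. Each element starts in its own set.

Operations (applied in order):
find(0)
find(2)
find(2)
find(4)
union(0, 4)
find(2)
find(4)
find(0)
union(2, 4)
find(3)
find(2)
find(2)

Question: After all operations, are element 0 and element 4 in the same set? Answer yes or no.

Answer: yes

Derivation:
Step 1: find(0) -> no change; set of 0 is {0}
Step 2: find(2) -> no change; set of 2 is {2}
Step 3: find(2) -> no change; set of 2 is {2}
Step 4: find(4) -> no change; set of 4 is {4}
Step 5: union(0, 4) -> merged; set of 0 now {0, 4}
Step 6: find(2) -> no change; set of 2 is {2}
Step 7: find(4) -> no change; set of 4 is {0, 4}
Step 8: find(0) -> no change; set of 0 is {0, 4}
Step 9: union(2, 4) -> merged; set of 2 now {0, 2, 4}
Step 10: find(3) -> no change; set of 3 is {3}
Step 11: find(2) -> no change; set of 2 is {0, 2, 4}
Step 12: find(2) -> no change; set of 2 is {0, 2, 4}
Set of 0: {0, 2, 4}; 4 is a member.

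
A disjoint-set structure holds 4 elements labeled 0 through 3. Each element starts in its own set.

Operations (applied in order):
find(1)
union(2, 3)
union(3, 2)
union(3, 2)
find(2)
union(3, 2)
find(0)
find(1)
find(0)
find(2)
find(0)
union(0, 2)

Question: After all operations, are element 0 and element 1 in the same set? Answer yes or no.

Answer: no

Derivation:
Step 1: find(1) -> no change; set of 1 is {1}
Step 2: union(2, 3) -> merged; set of 2 now {2, 3}
Step 3: union(3, 2) -> already same set; set of 3 now {2, 3}
Step 4: union(3, 2) -> already same set; set of 3 now {2, 3}
Step 5: find(2) -> no change; set of 2 is {2, 3}
Step 6: union(3, 2) -> already same set; set of 3 now {2, 3}
Step 7: find(0) -> no change; set of 0 is {0}
Step 8: find(1) -> no change; set of 1 is {1}
Step 9: find(0) -> no change; set of 0 is {0}
Step 10: find(2) -> no change; set of 2 is {2, 3}
Step 11: find(0) -> no change; set of 0 is {0}
Step 12: union(0, 2) -> merged; set of 0 now {0, 2, 3}
Set of 0: {0, 2, 3}; 1 is not a member.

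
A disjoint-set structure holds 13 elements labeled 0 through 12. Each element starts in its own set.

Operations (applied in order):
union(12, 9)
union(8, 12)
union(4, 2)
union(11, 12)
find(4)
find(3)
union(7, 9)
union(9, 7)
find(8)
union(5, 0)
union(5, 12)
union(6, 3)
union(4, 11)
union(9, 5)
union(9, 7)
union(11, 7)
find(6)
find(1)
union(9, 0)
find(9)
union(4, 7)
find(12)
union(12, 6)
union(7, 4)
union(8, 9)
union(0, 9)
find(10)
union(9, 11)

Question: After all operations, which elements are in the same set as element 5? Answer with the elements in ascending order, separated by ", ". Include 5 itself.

Answer: 0, 2, 3, 4, 5, 6, 7, 8, 9, 11, 12

Derivation:
Step 1: union(12, 9) -> merged; set of 12 now {9, 12}
Step 2: union(8, 12) -> merged; set of 8 now {8, 9, 12}
Step 3: union(4, 2) -> merged; set of 4 now {2, 4}
Step 4: union(11, 12) -> merged; set of 11 now {8, 9, 11, 12}
Step 5: find(4) -> no change; set of 4 is {2, 4}
Step 6: find(3) -> no change; set of 3 is {3}
Step 7: union(7, 9) -> merged; set of 7 now {7, 8, 9, 11, 12}
Step 8: union(9, 7) -> already same set; set of 9 now {7, 8, 9, 11, 12}
Step 9: find(8) -> no change; set of 8 is {7, 8, 9, 11, 12}
Step 10: union(5, 0) -> merged; set of 5 now {0, 5}
Step 11: union(5, 12) -> merged; set of 5 now {0, 5, 7, 8, 9, 11, 12}
Step 12: union(6, 3) -> merged; set of 6 now {3, 6}
Step 13: union(4, 11) -> merged; set of 4 now {0, 2, 4, 5, 7, 8, 9, 11, 12}
Step 14: union(9, 5) -> already same set; set of 9 now {0, 2, 4, 5, 7, 8, 9, 11, 12}
Step 15: union(9, 7) -> already same set; set of 9 now {0, 2, 4, 5, 7, 8, 9, 11, 12}
Step 16: union(11, 7) -> already same set; set of 11 now {0, 2, 4, 5, 7, 8, 9, 11, 12}
Step 17: find(6) -> no change; set of 6 is {3, 6}
Step 18: find(1) -> no change; set of 1 is {1}
Step 19: union(9, 0) -> already same set; set of 9 now {0, 2, 4, 5, 7, 8, 9, 11, 12}
Step 20: find(9) -> no change; set of 9 is {0, 2, 4, 5, 7, 8, 9, 11, 12}
Step 21: union(4, 7) -> already same set; set of 4 now {0, 2, 4, 5, 7, 8, 9, 11, 12}
Step 22: find(12) -> no change; set of 12 is {0, 2, 4, 5, 7, 8, 9, 11, 12}
Step 23: union(12, 6) -> merged; set of 12 now {0, 2, 3, 4, 5, 6, 7, 8, 9, 11, 12}
Step 24: union(7, 4) -> already same set; set of 7 now {0, 2, 3, 4, 5, 6, 7, 8, 9, 11, 12}
Step 25: union(8, 9) -> already same set; set of 8 now {0, 2, 3, 4, 5, 6, 7, 8, 9, 11, 12}
Step 26: union(0, 9) -> already same set; set of 0 now {0, 2, 3, 4, 5, 6, 7, 8, 9, 11, 12}
Step 27: find(10) -> no change; set of 10 is {10}
Step 28: union(9, 11) -> already same set; set of 9 now {0, 2, 3, 4, 5, 6, 7, 8, 9, 11, 12}
Component of 5: {0, 2, 3, 4, 5, 6, 7, 8, 9, 11, 12}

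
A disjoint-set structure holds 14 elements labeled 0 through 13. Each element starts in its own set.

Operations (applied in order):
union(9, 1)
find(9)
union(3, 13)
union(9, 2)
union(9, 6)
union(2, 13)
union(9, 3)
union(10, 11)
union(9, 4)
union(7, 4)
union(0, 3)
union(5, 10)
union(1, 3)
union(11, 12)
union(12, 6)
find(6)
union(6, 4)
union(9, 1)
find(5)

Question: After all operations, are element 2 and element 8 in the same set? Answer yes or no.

Answer: no

Derivation:
Step 1: union(9, 1) -> merged; set of 9 now {1, 9}
Step 2: find(9) -> no change; set of 9 is {1, 9}
Step 3: union(3, 13) -> merged; set of 3 now {3, 13}
Step 4: union(9, 2) -> merged; set of 9 now {1, 2, 9}
Step 5: union(9, 6) -> merged; set of 9 now {1, 2, 6, 9}
Step 6: union(2, 13) -> merged; set of 2 now {1, 2, 3, 6, 9, 13}
Step 7: union(9, 3) -> already same set; set of 9 now {1, 2, 3, 6, 9, 13}
Step 8: union(10, 11) -> merged; set of 10 now {10, 11}
Step 9: union(9, 4) -> merged; set of 9 now {1, 2, 3, 4, 6, 9, 13}
Step 10: union(7, 4) -> merged; set of 7 now {1, 2, 3, 4, 6, 7, 9, 13}
Step 11: union(0, 3) -> merged; set of 0 now {0, 1, 2, 3, 4, 6, 7, 9, 13}
Step 12: union(5, 10) -> merged; set of 5 now {5, 10, 11}
Step 13: union(1, 3) -> already same set; set of 1 now {0, 1, 2, 3, 4, 6, 7, 9, 13}
Step 14: union(11, 12) -> merged; set of 11 now {5, 10, 11, 12}
Step 15: union(12, 6) -> merged; set of 12 now {0, 1, 2, 3, 4, 5, 6, 7, 9, 10, 11, 12, 13}
Step 16: find(6) -> no change; set of 6 is {0, 1, 2, 3, 4, 5, 6, 7, 9, 10, 11, 12, 13}
Step 17: union(6, 4) -> already same set; set of 6 now {0, 1, 2, 3, 4, 5, 6, 7, 9, 10, 11, 12, 13}
Step 18: union(9, 1) -> already same set; set of 9 now {0, 1, 2, 3, 4, 5, 6, 7, 9, 10, 11, 12, 13}
Step 19: find(5) -> no change; set of 5 is {0, 1, 2, 3, 4, 5, 6, 7, 9, 10, 11, 12, 13}
Set of 2: {0, 1, 2, 3, 4, 5, 6, 7, 9, 10, 11, 12, 13}; 8 is not a member.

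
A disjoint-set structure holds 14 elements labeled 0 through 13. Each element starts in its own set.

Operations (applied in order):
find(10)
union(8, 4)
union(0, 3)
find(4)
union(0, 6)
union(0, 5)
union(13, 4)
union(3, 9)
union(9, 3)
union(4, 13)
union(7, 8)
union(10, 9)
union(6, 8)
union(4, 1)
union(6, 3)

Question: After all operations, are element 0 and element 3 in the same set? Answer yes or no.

Answer: yes

Derivation:
Step 1: find(10) -> no change; set of 10 is {10}
Step 2: union(8, 4) -> merged; set of 8 now {4, 8}
Step 3: union(0, 3) -> merged; set of 0 now {0, 3}
Step 4: find(4) -> no change; set of 4 is {4, 8}
Step 5: union(0, 6) -> merged; set of 0 now {0, 3, 6}
Step 6: union(0, 5) -> merged; set of 0 now {0, 3, 5, 6}
Step 7: union(13, 4) -> merged; set of 13 now {4, 8, 13}
Step 8: union(3, 9) -> merged; set of 3 now {0, 3, 5, 6, 9}
Step 9: union(9, 3) -> already same set; set of 9 now {0, 3, 5, 6, 9}
Step 10: union(4, 13) -> already same set; set of 4 now {4, 8, 13}
Step 11: union(7, 8) -> merged; set of 7 now {4, 7, 8, 13}
Step 12: union(10, 9) -> merged; set of 10 now {0, 3, 5, 6, 9, 10}
Step 13: union(6, 8) -> merged; set of 6 now {0, 3, 4, 5, 6, 7, 8, 9, 10, 13}
Step 14: union(4, 1) -> merged; set of 4 now {0, 1, 3, 4, 5, 6, 7, 8, 9, 10, 13}
Step 15: union(6, 3) -> already same set; set of 6 now {0, 1, 3, 4, 5, 6, 7, 8, 9, 10, 13}
Set of 0: {0, 1, 3, 4, 5, 6, 7, 8, 9, 10, 13}; 3 is a member.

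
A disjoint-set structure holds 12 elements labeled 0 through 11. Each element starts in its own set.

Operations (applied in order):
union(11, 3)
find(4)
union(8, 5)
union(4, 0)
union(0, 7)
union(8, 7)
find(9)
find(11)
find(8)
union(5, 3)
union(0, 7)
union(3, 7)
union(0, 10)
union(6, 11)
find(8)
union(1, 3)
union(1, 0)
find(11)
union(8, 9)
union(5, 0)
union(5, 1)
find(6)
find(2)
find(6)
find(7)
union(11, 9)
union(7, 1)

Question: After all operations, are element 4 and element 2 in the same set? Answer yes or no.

Step 1: union(11, 3) -> merged; set of 11 now {3, 11}
Step 2: find(4) -> no change; set of 4 is {4}
Step 3: union(8, 5) -> merged; set of 8 now {5, 8}
Step 4: union(4, 0) -> merged; set of 4 now {0, 4}
Step 5: union(0, 7) -> merged; set of 0 now {0, 4, 7}
Step 6: union(8, 7) -> merged; set of 8 now {0, 4, 5, 7, 8}
Step 7: find(9) -> no change; set of 9 is {9}
Step 8: find(11) -> no change; set of 11 is {3, 11}
Step 9: find(8) -> no change; set of 8 is {0, 4, 5, 7, 8}
Step 10: union(5, 3) -> merged; set of 5 now {0, 3, 4, 5, 7, 8, 11}
Step 11: union(0, 7) -> already same set; set of 0 now {0, 3, 4, 5, 7, 8, 11}
Step 12: union(3, 7) -> already same set; set of 3 now {0, 3, 4, 5, 7, 8, 11}
Step 13: union(0, 10) -> merged; set of 0 now {0, 3, 4, 5, 7, 8, 10, 11}
Step 14: union(6, 11) -> merged; set of 6 now {0, 3, 4, 5, 6, 7, 8, 10, 11}
Step 15: find(8) -> no change; set of 8 is {0, 3, 4, 5, 6, 7, 8, 10, 11}
Step 16: union(1, 3) -> merged; set of 1 now {0, 1, 3, 4, 5, 6, 7, 8, 10, 11}
Step 17: union(1, 0) -> already same set; set of 1 now {0, 1, 3, 4, 5, 6, 7, 8, 10, 11}
Step 18: find(11) -> no change; set of 11 is {0, 1, 3, 4, 5, 6, 7, 8, 10, 11}
Step 19: union(8, 9) -> merged; set of 8 now {0, 1, 3, 4, 5, 6, 7, 8, 9, 10, 11}
Step 20: union(5, 0) -> already same set; set of 5 now {0, 1, 3, 4, 5, 6, 7, 8, 9, 10, 11}
Step 21: union(5, 1) -> already same set; set of 5 now {0, 1, 3, 4, 5, 6, 7, 8, 9, 10, 11}
Step 22: find(6) -> no change; set of 6 is {0, 1, 3, 4, 5, 6, 7, 8, 9, 10, 11}
Step 23: find(2) -> no change; set of 2 is {2}
Step 24: find(6) -> no change; set of 6 is {0, 1, 3, 4, 5, 6, 7, 8, 9, 10, 11}
Step 25: find(7) -> no change; set of 7 is {0, 1, 3, 4, 5, 6, 7, 8, 9, 10, 11}
Step 26: union(11, 9) -> already same set; set of 11 now {0, 1, 3, 4, 5, 6, 7, 8, 9, 10, 11}
Step 27: union(7, 1) -> already same set; set of 7 now {0, 1, 3, 4, 5, 6, 7, 8, 9, 10, 11}
Set of 4: {0, 1, 3, 4, 5, 6, 7, 8, 9, 10, 11}; 2 is not a member.

Answer: no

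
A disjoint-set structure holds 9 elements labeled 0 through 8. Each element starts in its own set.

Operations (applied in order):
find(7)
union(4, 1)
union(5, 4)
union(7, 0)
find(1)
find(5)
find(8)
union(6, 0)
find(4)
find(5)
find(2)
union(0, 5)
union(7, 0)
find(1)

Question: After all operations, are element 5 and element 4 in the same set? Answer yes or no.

Answer: yes

Derivation:
Step 1: find(7) -> no change; set of 7 is {7}
Step 2: union(4, 1) -> merged; set of 4 now {1, 4}
Step 3: union(5, 4) -> merged; set of 5 now {1, 4, 5}
Step 4: union(7, 0) -> merged; set of 7 now {0, 7}
Step 5: find(1) -> no change; set of 1 is {1, 4, 5}
Step 6: find(5) -> no change; set of 5 is {1, 4, 5}
Step 7: find(8) -> no change; set of 8 is {8}
Step 8: union(6, 0) -> merged; set of 6 now {0, 6, 7}
Step 9: find(4) -> no change; set of 4 is {1, 4, 5}
Step 10: find(5) -> no change; set of 5 is {1, 4, 5}
Step 11: find(2) -> no change; set of 2 is {2}
Step 12: union(0, 5) -> merged; set of 0 now {0, 1, 4, 5, 6, 7}
Step 13: union(7, 0) -> already same set; set of 7 now {0, 1, 4, 5, 6, 7}
Step 14: find(1) -> no change; set of 1 is {0, 1, 4, 5, 6, 7}
Set of 5: {0, 1, 4, 5, 6, 7}; 4 is a member.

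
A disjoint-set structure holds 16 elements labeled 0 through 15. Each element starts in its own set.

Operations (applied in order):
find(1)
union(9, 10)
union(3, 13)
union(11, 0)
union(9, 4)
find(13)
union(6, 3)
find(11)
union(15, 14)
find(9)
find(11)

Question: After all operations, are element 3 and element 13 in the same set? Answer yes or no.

Answer: yes

Derivation:
Step 1: find(1) -> no change; set of 1 is {1}
Step 2: union(9, 10) -> merged; set of 9 now {9, 10}
Step 3: union(3, 13) -> merged; set of 3 now {3, 13}
Step 4: union(11, 0) -> merged; set of 11 now {0, 11}
Step 5: union(9, 4) -> merged; set of 9 now {4, 9, 10}
Step 6: find(13) -> no change; set of 13 is {3, 13}
Step 7: union(6, 3) -> merged; set of 6 now {3, 6, 13}
Step 8: find(11) -> no change; set of 11 is {0, 11}
Step 9: union(15, 14) -> merged; set of 15 now {14, 15}
Step 10: find(9) -> no change; set of 9 is {4, 9, 10}
Step 11: find(11) -> no change; set of 11 is {0, 11}
Set of 3: {3, 6, 13}; 13 is a member.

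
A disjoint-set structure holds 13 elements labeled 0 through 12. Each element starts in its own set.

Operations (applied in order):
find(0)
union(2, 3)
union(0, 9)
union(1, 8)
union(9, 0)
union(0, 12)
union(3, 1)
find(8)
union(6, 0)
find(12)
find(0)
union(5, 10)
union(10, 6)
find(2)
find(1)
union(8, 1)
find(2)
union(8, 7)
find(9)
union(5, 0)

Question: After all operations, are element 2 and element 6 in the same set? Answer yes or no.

Answer: no

Derivation:
Step 1: find(0) -> no change; set of 0 is {0}
Step 2: union(2, 3) -> merged; set of 2 now {2, 3}
Step 3: union(0, 9) -> merged; set of 0 now {0, 9}
Step 4: union(1, 8) -> merged; set of 1 now {1, 8}
Step 5: union(9, 0) -> already same set; set of 9 now {0, 9}
Step 6: union(0, 12) -> merged; set of 0 now {0, 9, 12}
Step 7: union(3, 1) -> merged; set of 3 now {1, 2, 3, 8}
Step 8: find(8) -> no change; set of 8 is {1, 2, 3, 8}
Step 9: union(6, 0) -> merged; set of 6 now {0, 6, 9, 12}
Step 10: find(12) -> no change; set of 12 is {0, 6, 9, 12}
Step 11: find(0) -> no change; set of 0 is {0, 6, 9, 12}
Step 12: union(5, 10) -> merged; set of 5 now {5, 10}
Step 13: union(10, 6) -> merged; set of 10 now {0, 5, 6, 9, 10, 12}
Step 14: find(2) -> no change; set of 2 is {1, 2, 3, 8}
Step 15: find(1) -> no change; set of 1 is {1, 2, 3, 8}
Step 16: union(8, 1) -> already same set; set of 8 now {1, 2, 3, 8}
Step 17: find(2) -> no change; set of 2 is {1, 2, 3, 8}
Step 18: union(8, 7) -> merged; set of 8 now {1, 2, 3, 7, 8}
Step 19: find(9) -> no change; set of 9 is {0, 5, 6, 9, 10, 12}
Step 20: union(5, 0) -> already same set; set of 5 now {0, 5, 6, 9, 10, 12}
Set of 2: {1, 2, 3, 7, 8}; 6 is not a member.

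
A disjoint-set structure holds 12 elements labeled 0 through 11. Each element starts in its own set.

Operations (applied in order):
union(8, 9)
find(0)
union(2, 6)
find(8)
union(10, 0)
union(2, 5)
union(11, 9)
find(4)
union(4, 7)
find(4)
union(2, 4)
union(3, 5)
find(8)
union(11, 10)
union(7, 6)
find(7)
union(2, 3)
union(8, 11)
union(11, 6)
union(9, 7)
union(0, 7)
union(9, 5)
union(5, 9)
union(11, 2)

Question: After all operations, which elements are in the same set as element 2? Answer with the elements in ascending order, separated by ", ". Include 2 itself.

Answer: 0, 2, 3, 4, 5, 6, 7, 8, 9, 10, 11

Derivation:
Step 1: union(8, 9) -> merged; set of 8 now {8, 9}
Step 2: find(0) -> no change; set of 0 is {0}
Step 3: union(2, 6) -> merged; set of 2 now {2, 6}
Step 4: find(8) -> no change; set of 8 is {8, 9}
Step 5: union(10, 0) -> merged; set of 10 now {0, 10}
Step 6: union(2, 5) -> merged; set of 2 now {2, 5, 6}
Step 7: union(11, 9) -> merged; set of 11 now {8, 9, 11}
Step 8: find(4) -> no change; set of 4 is {4}
Step 9: union(4, 7) -> merged; set of 4 now {4, 7}
Step 10: find(4) -> no change; set of 4 is {4, 7}
Step 11: union(2, 4) -> merged; set of 2 now {2, 4, 5, 6, 7}
Step 12: union(3, 5) -> merged; set of 3 now {2, 3, 4, 5, 6, 7}
Step 13: find(8) -> no change; set of 8 is {8, 9, 11}
Step 14: union(11, 10) -> merged; set of 11 now {0, 8, 9, 10, 11}
Step 15: union(7, 6) -> already same set; set of 7 now {2, 3, 4, 5, 6, 7}
Step 16: find(7) -> no change; set of 7 is {2, 3, 4, 5, 6, 7}
Step 17: union(2, 3) -> already same set; set of 2 now {2, 3, 4, 5, 6, 7}
Step 18: union(8, 11) -> already same set; set of 8 now {0, 8, 9, 10, 11}
Step 19: union(11, 6) -> merged; set of 11 now {0, 2, 3, 4, 5, 6, 7, 8, 9, 10, 11}
Step 20: union(9, 7) -> already same set; set of 9 now {0, 2, 3, 4, 5, 6, 7, 8, 9, 10, 11}
Step 21: union(0, 7) -> already same set; set of 0 now {0, 2, 3, 4, 5, 6, 7, 8, 9, 10, 11}
Step 22: union(9, 5) -> already same set; set of 9 now {0, 2, 3, 4, 5, 6, 7, 8, 9, 10, 11}
Step 23: union(5, 9) -> already same set; set of 5 now {0, 2, 3, 4, 5, 6, 7, 8, 9, 10, 11}
Step 24: union(11, 2) -> already same set; set of 11 now {0, 2, 3, 4, 5, 6, 7, 8, 9, 10, 11}
Component of 2: {0, 2, 3, 4, 5, 6, 7, 8, 9, 10, 11}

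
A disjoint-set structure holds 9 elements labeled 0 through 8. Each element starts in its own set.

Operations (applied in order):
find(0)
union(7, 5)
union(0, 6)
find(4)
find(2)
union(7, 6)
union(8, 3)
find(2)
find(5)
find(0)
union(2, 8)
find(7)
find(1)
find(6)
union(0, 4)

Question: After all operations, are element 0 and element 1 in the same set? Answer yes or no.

Step 1: find(0) -> no change; set of 0 is {0}
Step 2: union(7, 5) -> merged; set of 7 now {5, 7}
Step 3: union(0, 6) -> merged; set of 0 now {0, 6}
Step 4: find(4) -> no change; set of 4 is {4}
Step 5: find(2) -> no change; set of 2 is {2}
Step 6: union(7, 6) -> merged; set of 7 now {0, 5, 6, 7}
Step 7: union(8, 3) -> merged; set of 8 now {3, 8}
Step 8: find(2) -> no change; set of 2 is {2}
Step 9: find(5) -> no change; set of 5 is {0, 5, 6, 7}
Step 10: find(0) -> no change; set of 0 is {0, 5, 6, 7}
Step 11: union(2, 8) -> merged; set of 2 now {2, 3, 8}
Step 12: find(7) -> no change; set of 7 is {0, 5, 6, 7}
Step 13: find(1) -> no change; set of 1 is {1}
Step 14: find(6) -> no change; set of 6 is {0, 5, 6, 7}
Step 15: union(0, 4) -> merged; set of 0 now {0, 4, 5, 6, 7}
Set of 0: {0, 4, 5, 6, 7}; 1 is not a member.

Answer: no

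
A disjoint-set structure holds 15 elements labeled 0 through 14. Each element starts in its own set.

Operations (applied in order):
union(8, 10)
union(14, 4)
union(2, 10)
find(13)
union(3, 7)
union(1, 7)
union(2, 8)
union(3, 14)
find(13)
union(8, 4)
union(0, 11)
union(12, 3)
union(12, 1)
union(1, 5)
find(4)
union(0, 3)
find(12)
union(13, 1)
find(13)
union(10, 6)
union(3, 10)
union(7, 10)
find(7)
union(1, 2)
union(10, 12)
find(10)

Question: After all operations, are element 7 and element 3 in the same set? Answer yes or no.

Step 1: union(8, 10) -> merged; set of 8 now {8, 10}
Step 2: union(14, 4) -> merged; set of 14 now {4, 14}
Step 3: union(2, 10) -> merged; set of 2 now {2, 8, 10}
Step 4: find(13) -> no change; set of 13 is {13}
Step 5: union(3, 7) -> merged; set of 3 now {3, 7}
Step 6: union(1, 7) -> merged; set of 1 now {1, 3, 7}
Step 7: union(2, 8) -> already same set; set of 2 now {2, 8, 10}
Step 8: union(3, 14) -> merged; set of 3 now {1, 3, 4, 7, 14}
Step 9: find(13) -> no change; set of 13 is {13}
Step 10: union(8, 4) -> merged; set of 8 now {1, 2, 3, 4, 7, 8, 10, 14}
Step 11: union(0, 11) -> merged; set of 0 now {0, 11}
Step 12: union(12, 3) -> merged; set of 12 now {1, 2, 3, 4, 7, 8, 10, 12, 14}
Step 13: union(12, 1) -> already same set; set of 12 now {1, 2, 3, 4, 7, 8, 10, 12, 14}
Step 14: union(1, 5) -> merged; set of 1 now {1, 2, 3, 4, 5, 7, 8, 10, 12, 14}
Step 15: find(4) -> no change; set of 4 is {1, 2, 3, 4, 5, 7, 8, 10, 12, 14}
Step 16: union(0, 3) -> merged; set of 0 now {0, 1, 2, 3, 4, 5, 7, 8, 10, 11, 12, 14}
Step 17: find(12) -> no change; set of 12 is {0, 1, 2, 3, 4, 5, 7, 8, 10, 11, 12, 14}
Step 18: union(13, 1) -> merged; set of 13 now {0, 1, 2, 3, 4, 5, 7, 8, 10, 11, 12, 13, 14}
Step 19: find(13) -> no change; set of 13 is {0, 1, 2, 3, 4, 5, 7, 8, 10, 11, 12, 13, 14}
Step 20: union(10, 6) -> merged; set of 10 now {0, 1, 2, 3, 4, 5, 6, 7, 8, 10, 11, 12, 13, 14}
Step 21: union(3, 10) -> already same set; set of 3 now {0, 1, 2, 3, 4, 5, 6, 7, 8, 10, 11, 12, 13, 14}
Step 22: union(7, 10) -> already same set; set of 7 now {0, 1, 2, 3, 4, 5, 6, 7, 8, 10, 11, 12, 13, 14}
Step 23: find(7) -> no change; set of 7 is {0, 1, 2, 3, 4, 5, 6, 7, 8, 10, 11, 12, 13, 14}
Step 24: union(1, 2) -> already same set; set of 1 now {0, 1, 2, 3, 4, 5, 6, 7, 8, 10, 11, 12, 13, 14}
Step 25: union(10, 12) -> already same set; set of 10 now {0, 1, 2, 3, 4, 5, 6, 7, 8, 10, 11, 12, 13, 14}
Step 26: find(10) -> no change; set of 10 is {0, 1, 2, 3, 4, 5, 6, 7, 8, 10, 11, 12, 13, 14}
Set of 7: {0, 1, 2, 3, 4, 5, 6, 7, 8, 10, 11, 12, 13, 14}; 3 is a member.

Answer: yes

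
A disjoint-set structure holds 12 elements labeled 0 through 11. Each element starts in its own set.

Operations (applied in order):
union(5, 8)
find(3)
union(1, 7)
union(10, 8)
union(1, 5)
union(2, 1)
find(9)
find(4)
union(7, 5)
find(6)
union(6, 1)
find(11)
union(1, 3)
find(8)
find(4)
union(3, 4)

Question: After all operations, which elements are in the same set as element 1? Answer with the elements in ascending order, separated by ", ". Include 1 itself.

Step 1: union(5, 8) -> merged; set of 5 now {5, 8}
Step 2: find(3) -> no change; set of 3 is {3}
Step 3: union(1, 7) -> merged; set of 1 now {1, 7}
Step 4: union(10, 8) -> merged; set of 10 now {5, 8, 10}
Step 5: union(1, 5) -> merged; set of 1 now {1, 5, 7, 8, 10}
Step 6: union(2, 1) -> merged; set of 2 now {1, 2, 5, 7, 8, 10}
Step 7: find(9) -> no change; set of 9 is {9}
Step 8: find(4) -> no change; set of 4 is {4}
Step 9: union(7, 5) -> already same set; set of 7 now {1, 2, 5, 7, 8, 10}
Step 10: find(6) -> no change; set of 6 is {6}
Step 11: union(6, 1) -> merged; set of 6 now {1, 2, 5, 6, 7, 8, 10}
Step 12: find(11) -> no change; set of 11 is {11}
Step 13: union(1, 3) -> merged; set of 1 now {1, 2, 3, 5, 6, 7, 8, 10}
Step 14: find(8) -> no change; set of 8 is {1, 2, 3, 5, 6, 7, 8, 10}
Step 15: find(4) -> no change; set of 4 is {4}
Step 16: union(3, 4) -> merged; set of 3 now {1, 2, 3, 4, 5, 6, 7, 8, 10}
Component of 1: {1, 2, 3, 4, 5, 6, 7, 8, 10}

Answer: 1, 2, 3, 4, 5, 6, 7, 8, 10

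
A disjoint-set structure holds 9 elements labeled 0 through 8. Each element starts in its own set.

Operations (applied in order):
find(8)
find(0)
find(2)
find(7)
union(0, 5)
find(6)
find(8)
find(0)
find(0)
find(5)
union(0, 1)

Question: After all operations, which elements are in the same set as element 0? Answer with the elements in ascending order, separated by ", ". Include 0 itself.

Step 1: find(8) -> no change; set of 8 is {8}
Step 2: find(0) -> no change; set of 0 is {0}
Step 3: find(2) -> no change; set of 2 is {2}
Step 4: find(7) -> no change; set of 7 is {7}
Step 5: union(0, 5) -> merged; set of 0 now {0, 5}
Step 6: find(6) -> no change; set of 6 is {6}
Step 7: find(8) -> no change; set of 8 is {8}
Step 8: find(0) -> no change; set of 0 is {0, 5}
Step 9: find(0) -> no change; set of 0 is {0, 5}
Step 10: find(5) -> no change; set of 5 is {0, 5}
Step 11: union(0, 1) -> merged; set of 0 now {0, 1, 5}
Component of 0: {0, 1, 5}

Answer: 0, 1, 5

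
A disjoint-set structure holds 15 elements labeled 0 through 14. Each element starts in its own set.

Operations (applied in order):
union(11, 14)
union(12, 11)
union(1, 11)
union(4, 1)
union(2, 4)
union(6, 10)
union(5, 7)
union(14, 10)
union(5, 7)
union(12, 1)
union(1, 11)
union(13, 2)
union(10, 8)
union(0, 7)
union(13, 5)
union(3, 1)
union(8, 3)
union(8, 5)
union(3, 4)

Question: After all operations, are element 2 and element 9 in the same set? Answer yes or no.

Answer: no

Derivation:
Step 1: union(11, 14) -> merged; set of 11 now {11, 14}
Step 2: union(12, 11) -> merged; set of 12 now {11, 12, 14}
Step 3: union(1, 11) -> merged; set of 1 now {1, 11, 12, 14}
Step 4: union(4, 1) -> merged; set of 4 now {1, 4, 11, 12, 14}
Step 5: union(2, 4) -> merged; set of 2 now {1, 2, 4, 11, 12, 14}
Step 6: union(6, 10) -> merged; set of 6 now {6, 10}
Step 7: union(5, 7) -> merged; set of 5 now {5, 7}
Step 8: union(14, 10) -> merged; set of 14 now {1, 2, 4, 6, 10, 11, 12, 14}
Step 9: union(5, 7) -> already same set; set of 5 now {5, 7}
Step 10: union(12, 1) -> already same set; set of 12 now {1, 2, 4, 6, 10, 11, 12, 14}
Step 11: union(1, 11) -> already same set; set of 1 now {1, 2, 4, 6, 10, 11, 12, 14}
Step 12: union(13, 2) -> merged; set of 13 now {1, 2, 4, 6, 10, 11, 12, 13, 14}
Step 13: union(10, 8) -> merged; set of 10 now {1, 2, 4, 6, 8, 10, 11, 12, 13, 14}
Step 14: union(0, 7) -> merged; set of 0 now {0, 5, 7}
Step 15: union(13, 5) -> merged; set of 13 now {0, 1, 2, 4, 5, 6, 7, 8, 10, 11, 12, 13, 14}
Step 16: union(3, 1) -> merged; set of 3 now {0, 1, 2, 3, 4, 5, 6, 7, 8, 10, 11, 12, 13, 14}
Step 17: union(8, 3) -> already same set; set of 8 now {0, 1, 2, 3, 4, 5, 6, 7, 8, 10, 11, 12, 13, 14}
Step 18: union(8, 5) -> already same set; set of 8 now {0, 1, 2, 3, 4, 5, 6, 7, 8, 10, 11, 12, 13, 14}
Step 19: union(3, 4) -> already same set; set of 3 now {0, 1, 2, 3, 4, 5, 6, 7, 8, 10, 11, 12, 13, 14}
Set of 2: {0, 1, 2, 3, 4, 5, 6, 7, 8, 10, 11, 12, 13, 14}; 9 is not a member.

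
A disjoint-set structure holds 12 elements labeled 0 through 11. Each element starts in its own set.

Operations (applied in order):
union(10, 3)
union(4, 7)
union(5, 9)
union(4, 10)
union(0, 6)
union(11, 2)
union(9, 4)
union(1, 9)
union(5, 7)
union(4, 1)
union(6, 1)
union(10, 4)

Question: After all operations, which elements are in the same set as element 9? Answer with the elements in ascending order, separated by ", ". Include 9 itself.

Answer: 0, 1, 3, 4, 5, 6, 7, 9, 10

Derivation:
Step 1: union(10, 3) -> merged; set of 10 now {3, 10}
Step 2: union(4, 7) -> merged; set of 4 now {4, 7}
Step 3: union(5, 9) -> merged; set of 5 now {5, 9}
Step 4: union(4, 10) -> merged; set of 4 now {3, 4, 7, 10}
Step 5: union(0, 6) -> merged; set of 0 now {0, 6}
Step 6: union(11, 2) -> merged; set of 11 now {2, 11}
Step 7: union(9, 4) -> merged; set of 9 now {3, 4, 5, 7, 9, 10}
Step 8: union(1, 9) -> merged; set of 1 now {1, 3, 4, 5, 7, 9, 10}
Step 9: union(5, 7) -> already same set; set of 5 now {1, 3, 4, 5, 7, 9, 10}
Step 10: union(4, 1) -> already same set; set of 4 now {1, 3, 4, 5, 7, 9, 10}
Step 11: union(6, 1) -> merged; set of 6 now {0, 1, 3, 4, 5, 6, 7, 9, 10}
Step 12: union(10, 4) -> already same set; set of 10 now {0, 1, 3, 4, 5, 6, 7, 9, 10}
Component of 9: {0, 1, 3, 4, 5, 6, 7, 9, 10}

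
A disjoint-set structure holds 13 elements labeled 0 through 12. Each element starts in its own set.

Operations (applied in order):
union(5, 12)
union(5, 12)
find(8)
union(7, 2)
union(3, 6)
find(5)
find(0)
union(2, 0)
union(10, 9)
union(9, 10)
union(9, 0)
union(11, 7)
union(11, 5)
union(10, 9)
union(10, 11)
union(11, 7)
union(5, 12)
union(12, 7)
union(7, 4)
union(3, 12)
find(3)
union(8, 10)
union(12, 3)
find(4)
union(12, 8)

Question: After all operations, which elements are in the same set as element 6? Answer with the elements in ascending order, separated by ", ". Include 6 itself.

Step 1: union(5, 12) -> merged; set of 5 now {5, 12}
Step 2: union(5, 12) -> already same set; set of 5 now {5, 12}
Step 3: find(8) -> no change; set of 8 is {8}
Step 4: union(7, 2) -> merged; set of 7 now {2, 7}
Step 5: union(3, 6) -> merged; set of 3 now {3, 6}
Step 6: find(5) -> no change; set of 5 is {5, 12}
Step 7: find(0) -> no change; set of 0 is {0}
Step 8: union(2, 0) -> merged; set of 2 now {0, 2, 7}
Step 9: union(10, 9) -> merged; set of 10 now {9, 10}
Step 10: union(9, 10) -> already same set; set of 9 now {9, 10}
Step 11: union(9, 0) -> merged; set of 9 now {0, 2, 7, 9, 10}
Step 12: union(11, 7) -> merged; set of 11 now {0, 2, 7, 9, 10, 11}
Step 13: union(11, 5) -> merged; set of 11 now {0, 2, 5, 7, 9, 10, 11, 12}
Step 14: union(10, 9) -> already same set; set of 10 now {0, 2, 5, 7, 9, 10, 11, 12}
Step 15: union(10, 11) -> already same set; set of 10 now {0, 2, 5, 7, 9, 10, 11, 12}
Step 16: union(11, 7) -> already same set; set of 11 now {0, 2, 5, 7, 9, 10, 11, 12}
Step 17: union(5, 12) -> already same set; set of 5 now {0, 2, 5, 7, 9, 10, 11, 12}
Step 18: union(12, 7) -> already same set; set of 12 now {0, 2, 5, 7, 9, 10, 11, 12}
Step 19: union(7, 4) -> merged; set of 7 now {0, 2, 4, 5, 7, 9, 10, 11, 12}
Step 20: union(3, 12) -> merged; set of 3 now {0, 2, 3, 4, 5, 6, 7, 9, 10, 11, 12}
Step 21: find(3) -> no change; set of 3 is {0, 2, 3, 4, 5, 6, 7, 9, 10, 11, 12}
Step 22: union(8, 10) -> merged; set of 8 now {0, 2, 3, 4, 5, 6, 7, 8, 9, 10, 11, 12}
Step 23: union(12, 3) -> already same set; set of 12 now {0, 2, 3, 4, 5, 6, 7, 8, 9, 10, 11, 12}
Step 24: find(4) -> no change; set of 4 is {0, 2, 3, 4, 5, 6, 7, 8, 9, 10, 11, 12}
Step 25: union(12, 8) -> already same set; set of 12 now {0, 2, 3, 4, 5, 6, 7, 8, 9, 10, 11, 12}
Component of 6: {0, 2, 3, 4, 5, 6, 7, 8, 9, 10, 11, 12}

Answer: 0, 2, 3, 4, 5, 6, 7, 8, 9, 10, 11, 12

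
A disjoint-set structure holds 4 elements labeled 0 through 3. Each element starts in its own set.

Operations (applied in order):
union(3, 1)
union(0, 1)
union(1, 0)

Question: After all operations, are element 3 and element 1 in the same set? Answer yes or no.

Step 1: union(3, 1) -> merged; set of 3 now {1, 3}
Step 2: union(0, 1) -> merged; set of 0 now {0, 1, 3}
Step 3: union(1, 0) -> already same set; set of 1 now {0, 1, 3}
Set of 3: {0, 1, 3}; 1 is a member.

Answer: yes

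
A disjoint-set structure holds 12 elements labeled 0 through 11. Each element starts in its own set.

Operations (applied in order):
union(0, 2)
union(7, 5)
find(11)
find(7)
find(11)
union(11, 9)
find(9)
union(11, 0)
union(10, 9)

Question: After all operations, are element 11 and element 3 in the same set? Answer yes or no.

Answer: no

Derivation:
Step 1: union(0, 2) -> merged; set of 0 now {0, 2}
Step 2: union(7, 5) -> merged; set of 7 now {5, 7}
Step 3: find(11) -> no change; set of 11 is {11}
Step 4: find(7) -> no change; set of 7 is {5, 7}
Step 5: find(11) -> no change; set of 11 is {11}
Step 6: union(11, 9) -> merged; set of 11 now {9, 11}
Step 7: find(9) -> no change; set of 9 is {9, 11}
Step 8: union(11, 0) -> merged; set of 11 now {0, 2, 9, 11}
Step 9: union(10, 9) -> merged; set of 10 now {0, 2, 9, 10, 11}
Set of 11: {0, 2, 9, 10, 11}; 3 is not a member.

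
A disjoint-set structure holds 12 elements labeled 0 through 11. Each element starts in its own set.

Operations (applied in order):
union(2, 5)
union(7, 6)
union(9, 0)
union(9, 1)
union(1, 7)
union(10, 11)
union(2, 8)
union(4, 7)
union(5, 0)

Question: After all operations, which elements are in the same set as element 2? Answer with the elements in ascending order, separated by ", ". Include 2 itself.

Step 1: union(2, 5) -> merged; set of 2 now {2, 5}
Step 2: union(7, 6) -> merged; set of 7 now {6, 7}
Step 3: union(9, 0) -> merged; set of 9 now {0, 9}
Step 4: union(9, 1) -> merged; set of 9 now {0, 1, 9}
Step 5: union(1, 7) -> merged; set of 1 now {0, 1, 6, 7, 9}
Step 6: union(10, 11) -> merged; set of 10 now {10, 11}
Step 7: union(2, 8) -> merged; set of 2 now {2, 5, 8}
Step 8: union(4, 7) -> merged; set of 4 now {0, 1, 4, 6, 7, 9}
Step 9: union(5, 0) -> merged; set of 5 now {0, 1, 2, 4, 5, 6, 7, 8, 9}
Component of 2: {0, 1, 2, 4, 5, 6, 7, 8, 9}

Answer: 0, 1, 2, 4, 5, 6, 7, 8, 9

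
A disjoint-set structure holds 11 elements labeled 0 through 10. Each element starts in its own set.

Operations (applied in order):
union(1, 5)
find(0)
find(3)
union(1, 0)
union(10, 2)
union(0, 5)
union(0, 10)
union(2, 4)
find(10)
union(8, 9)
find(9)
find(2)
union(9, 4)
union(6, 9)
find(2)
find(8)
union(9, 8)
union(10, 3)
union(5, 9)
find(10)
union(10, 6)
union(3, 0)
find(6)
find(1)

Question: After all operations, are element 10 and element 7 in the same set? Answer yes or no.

Answer: no

Derivation:
Step 1: union(1, 5) -> merged; set of 1 now {1, 5}
Step 2: find(0) -> no change; set of 0 is {0}
Step 3: find(3) -> no change; set of 3 is {3}
Step 4: union(1, 0) -> merged; set of 1 now {0, 1, 5}
Step 5: union(10, 2) -> merged; set of 10 now {2, 10}
Step 6: union(0, 5) -> already same set; set of 0 now {0, 1, 5}
Step 7: union(0, 10) -> merged; set of 0 now {0, 1, 2, 5, 10}
Step 8: union(2, 4) -> merged; set of 2 now {0, 1, 2, 4, 5, 10}
Step 9: find(10) -> no change; set of 10 is {0, 1, 2, 4, 5, 10}
Step 10: union(8, 9) -> merged; set of 8 now {8, 9}
Step 11: find(9) -> no change; set of 9 is {8, 9}
Step 12: find(2) -> no change; set of 2 is {0, 1, 2, 4, 5, 10}
Step 13: union(9, 4) -> merged; set of 9 now {0, 1, 2, 4, 5, 8, 9, 10}
Step 14: union(6, 9) -> merged; set of 6 now {0, 1, 2, 4, 5, 6, 8, 9, 10}
Step 15: find(2) -> no change; set of 2 is {0, 1, 2, 4, 5, 6, 8, 9, 10}
Step 16: find(8) -> no change; set of 8 is {0, 1, 2, 4, 5, 6, 8, 9, 10}
Step 17: union(9, 8) -> already same set; set of 9 now {0, 1, 2, 4, 5, 6, 8, 9, 10}
Step 18: union(10, 3) -> merged; set of 10 now {0, 1, 2, 3, 4, 5, 6, 8, 9, 10}
Step 19: union(5, 9) -> already same set; set of 5 now {0, 1, 2, 3, 4, 5, 6, 8, 9, 10}
Step 20: find(10) -> no change; set of 10 is {0, 1, 2, 3, 4, 5, 6, 8, 9, 10}
Step 21: union(10, 6) -> already same set; set of 10 now {0, 1, 2, 3, 4, 5, 6, 8, 9, 10}
Step 22: union(3, 0) -> already same set; set of 3 now {0, 1, 2, 3, 4, 5, 6, 8, 9, 10}
Step 23: find(6) -> no change; set of 6 is {0, 1, 2, 3, 4, 5, 6, 8, 9, 10}
Step 24: find(1) -> no change; set of 1 is {0, 1, 2, 3, 4, 5, 6, 8, 9, 10}
Set of 10: {0, 1, 2, 3, 4, 5, 6, 8, 9, 10}; 7 is not a member.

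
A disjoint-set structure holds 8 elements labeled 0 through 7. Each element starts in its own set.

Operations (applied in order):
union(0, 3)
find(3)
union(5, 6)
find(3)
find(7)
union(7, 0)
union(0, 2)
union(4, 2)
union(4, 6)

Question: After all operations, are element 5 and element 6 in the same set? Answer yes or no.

Step 1: union(0, 3) -> merged; set of 0 now {0, 3}
Step 2: find(3) -> no change; set of 3 is {0, 3}
Step 3: union(5, 6) -> merged; set of 5 now {5, 6}
Step 4: find(3) -> no change; set of 3 is {0, 3}
Step 5: find(7) -> no change; set of 7 is {7}
Step 6: union(7, 0) -> merged; set of 7 now {0, 3, 7}
Step 7: union(0, 2) -> merged; set of 0 now {0, 2, 3, 7}
Step 8: union(4, 2) -> merged; set of 4 now {0, 2, 3, 4, 7}
Step 9: union(4, 6) -> merged; set of 4 now {0, 2, 3, 4, 5, 6, 7}
Set of 5: {0, 2, 3, 4, 5, 6, 7}; 6 is a member.

Answer: yes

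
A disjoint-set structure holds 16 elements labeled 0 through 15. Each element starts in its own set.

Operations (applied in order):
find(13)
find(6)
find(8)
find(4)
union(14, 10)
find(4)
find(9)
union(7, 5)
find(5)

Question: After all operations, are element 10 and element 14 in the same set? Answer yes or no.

Answer: yes

Derivation:
Step 1: find(13) -> no change; set of 13 is {13}
Step 2: find(6) -> no change; set of 6 is {6}
Step 3: find(8) -> no change; set of 8 is {8}
Step 4: find(4) -> no change; set of 4 is {4}
Step 5: union(14, 10) -> merged; set of 14 now {10, 14}
Step 6: find(4) -> no change; set of 4 is {4}
Step 7: find(9) -> no change; set of 9 is {9}
Step 8: union(7, 5) -> merged; set of 7 now {5, 7}
Step 9: find(5) -> no change; set of 5 is {5, 7}
Set of 10: {10, 14}; 14 is a member.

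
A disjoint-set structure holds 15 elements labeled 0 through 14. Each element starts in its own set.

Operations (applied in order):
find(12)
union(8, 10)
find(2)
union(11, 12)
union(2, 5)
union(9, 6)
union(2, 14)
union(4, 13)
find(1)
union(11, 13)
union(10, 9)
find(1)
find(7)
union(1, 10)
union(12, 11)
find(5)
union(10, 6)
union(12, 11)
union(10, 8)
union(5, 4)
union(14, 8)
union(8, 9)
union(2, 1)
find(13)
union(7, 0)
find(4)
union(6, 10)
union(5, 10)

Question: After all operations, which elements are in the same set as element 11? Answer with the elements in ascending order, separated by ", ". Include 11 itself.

Step 1: find(12) -> no change; set of 12 is {12}
Step 2: union(8, 10) -> merged; set of 8 now {8, 10}
Step 3: find(2) -> no change; set of 2 is {2}
Step 4: union(11, 12) -> merged; set of 11 now {11, 12}
Step 5: union(2, 5) -> merged; set of 2 now {2, 5}
Step 6: union(9, 6) -> merged; set of 9 now {6, 9}
Step 7: union(2, 14) -> merged; set of 2 now {2, 5, 14}
Step 8: union(4, 13) -> merged; set of 4 now {4, 13}
Step 9: find(1) -> no change; set of 1 is {1}
Step 10: union(11, 13) -> merged; set of 11 now {4, 11, 12, 13}
Step 11: union(10, 9) -> merged; set of 10 now {6, 8, 9, 10}
Step 12: find(1) -> no change; set of 1 is {1}
Step 13: find(7) -> no change; set of 7 is {7}
Step 14: union(1, 10) -> merged; set of 1 now {1, 6, 8, 9, 10}
Step 15: union(12, 11) -> already same set; set of 12 now {4, 11, 12, 13}
Step 16: find(5) -> no change; set of 5 is {2, 5, 14}
Step 17: union(10, 6) -> already same set; set of 10 now {1, 6, 8, 9, 10}
Step 18: union(12, 11) -> already same set; set of 12 now {4, 11, 12, 13}
Step 19: union(10, 8) -> already same set; set of 10 now {1, 6, 8, 9, 10}
Step 20: union(5, 4) -> merged; set of 5 now {2, 4, 5, 11, 12, 13, 14}
Step 21: union(14, 8) -> merged; set of 14 now {1, 2, 4, 5, 6, 8, 9, 10, 11, 12, 13, 14}
Step 22: union(8, 9) -> already same set; set of 8 now {1, 2, 4, 5, 6, 8, 9, 10, 11, 12, 13, 14}
Step 23: union(2, 1) -> already same set; set of 2 now {1, 2, 4, 5, 6, 8, 9, 10, 11, 12, 13, 14}
Step 24: find(13) -> no change; set of 13 is {1, 2, 4, 5, 6, 8, 9, 10, 11, 12, 13, 14}
Step 25: union(7, 0) -> merged; set of 7 now {0, 7}
Step 26: find(4) -> no change; set of 4 is {1, 2, 4, 5, 6, 8, 9, 10, 11, 12, 13, 14}
Step 27: union(6, 10) -> already same set; set of 6 now {1, 2, 4, 5, 6, 8, 9, 10, 11, 12, 13, 14}
Step 28: union(5, 10) -> already same set; set of 5 now {1, 2, 4, 5, 6, 8, 9, 10, 11, 12, 13, 14}
Component of 11: {1, 2, 4, 5, 6, 8, 9, 10, 11, 12, 13, 14}

Answer: 1, 2, 4, 5, 6, 8, 9, 10, 11, 12, 13, 14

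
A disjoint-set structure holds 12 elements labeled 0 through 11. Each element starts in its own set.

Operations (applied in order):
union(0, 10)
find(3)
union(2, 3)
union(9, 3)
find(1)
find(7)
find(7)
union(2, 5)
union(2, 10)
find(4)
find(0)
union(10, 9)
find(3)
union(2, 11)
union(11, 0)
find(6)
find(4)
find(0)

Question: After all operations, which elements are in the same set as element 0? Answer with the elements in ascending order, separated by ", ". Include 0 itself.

Answer: 0, 2, 3, 5, 9, 10, 11

Derivation:
Step 1: union(0, 10) -> merged; set of 0 now {0, 10}
Step 2: find(3) -> no change; set of 3 is {3}
Step 3: union(2, 3) -> merged; set of 2 now {2, 3}
Step 4: union(9, 3) -> merged; set of 9 now {2, 3, 9}
Step 5: find(1) -> no change; set of 1 is {1}
Step 6: find(7) -> no change; set of 7 is {7}
Step 7: find(7) -> no change; set of 7 is {7}
Step 8: union(2, 5) -> merged; set of 2 now {2, 3, 5, 9}
Step 9: union(2, 10) -> merged; set of 2 now {0, 2, 3, 5, 9, 10}
Step 10: find(4) -> no change; set of 4 is {4}
Step 11: find(0) -> no change; set of 0 is {0, 2, 3, 5, 9, 10}
Step 12: union(10, 9) -> already same set; set of 10 now {0, 2, 3, 5, 9, 10}
Step 13: find(3) -> no change; set of 3 is {0, 2, 3, 5, 9, 10}
Step 14: union(2, 11) -> merged; set of 2 now {0, 2, 3, 5, 9, 10, 11}
Step 15: union(11, 0) -> already same set; set of 11 now {0, 2, 3, 5, 9, 10, 11}
Step 16: find(6) -> no change; set of 6 is {6}
Step 17: find(4) -> no change; set of 4 is {4}
Step 18: find(0) -> no change; set of 0 is {0, 2, 3, 5, 9, 10, 11}
Component of 0: {0, 2, 3, 5, 9, 10, 11}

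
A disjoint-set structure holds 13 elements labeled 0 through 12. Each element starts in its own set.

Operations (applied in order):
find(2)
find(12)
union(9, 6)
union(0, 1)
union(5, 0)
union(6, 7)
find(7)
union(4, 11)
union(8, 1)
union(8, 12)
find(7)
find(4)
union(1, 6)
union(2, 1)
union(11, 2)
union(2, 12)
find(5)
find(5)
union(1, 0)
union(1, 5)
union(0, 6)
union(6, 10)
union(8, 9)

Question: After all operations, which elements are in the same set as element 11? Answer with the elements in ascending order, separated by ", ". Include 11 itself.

Answer: 0, 1, 2, 4, 5, 6, 7, 8, 9, 10, 11, 12

Derivation:
Step 1: find(2) -> no change; set of 2 is {2}
Step 2: find(12) -> no change; set of 12 is {12}
Step 3: union(9, 6) -> merged; set of 9 now {6, 9}
Step 4: union(0, 1) -> merged; set of 0 now {0, 1}
Step 5: union(5, 0) -> merged; set of 5 now {0, 1, 5}
Step 6: union(6, 7) -> merged; set of 6 now {6, 7, 9}
Step 7: find(7) -> no change; set of 7 is {6, 7, 9}
Step 8: union(4, 11) -> merged; set of 4 now {4, 11}
Step 9: union(8, 1) -> merged; set of 8 now {0, 1, 5, 8}
Step 10: union(8, 12) -> merged; set of 8 now {0, 1, 5, 8, 12}
Step 11: find(7) -> no change; set of 7 is {6, 7, 9}
Step 12: find(4) -> no change; set of 4 is {4, 11}
Step 13: union(1, 6) -> merged; set of 1 now {0, 1, 5, 6, 7, 8, 9, 12}
Step 14: union(2, 1) -> merged; set of 2 now {0, 1, 2, 5, 6, 7, 8, 9, 12}
Step 15: union(11, 2) -> merged; set of 11 now {0, 1, 2, 4, 5, 6, 7, 8, 9, 11, 12}
Step 16: union(2, 12) -> already same set; set of 2 now {0, 1, 2, 4, 5, 6, 7, 8, 9, 11, 12}
Step 17: find(5) -> no change; set of 5 is {0, 1, 2, 4, 5, 6, 7, 8, 9, 11, 12}
Step 18: find(5) -> no change; set of 5 is {0, 1, 2, 4, 5, 6, 7, 8, 9, 11, 12}
Step 19: union(1, 0) -> already same set; set of 1 now {0, 1, 2, 4, 5, 6, 7, 8, 9, 11, 12}
Step 20: union(1, 5) -> already same set; set of 1 now {0, 1, 2, 4, 5, 6, 7, 8, 9, 11, 12}
Step 21: union(0, 6) -> already same set; set of 0 now {0, 1, 2, 4, 5, 6, 7, 8, 9, 11, 12}
Step 22: union(6, 10) -> merged; set of 6 now {0, 1, 2, 4, 5, 6, 7, 8, 9, 10, 11, 12}
Step 23: union(8, 9) -> already same set; set of 8 now {0, 1, 2, 4, 5, 6, 7, 8, 9, 10, 11, 12}
Component of 11: {0, 1, 2, 4, 5, 6, 7, 8, 9, 10, 11, 12}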